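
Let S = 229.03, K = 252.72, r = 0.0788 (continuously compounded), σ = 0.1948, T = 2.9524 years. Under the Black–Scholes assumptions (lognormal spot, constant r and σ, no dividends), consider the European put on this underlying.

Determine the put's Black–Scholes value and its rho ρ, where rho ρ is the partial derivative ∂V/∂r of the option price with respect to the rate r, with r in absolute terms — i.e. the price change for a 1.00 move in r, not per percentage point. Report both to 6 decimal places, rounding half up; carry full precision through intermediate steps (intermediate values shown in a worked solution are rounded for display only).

price = 16.383909
ρ = -241.015926

σ√T = 0.1948·√2.9524 = 0.334716
d₁ = (ln(S/K) + (r+σ²/2)T) / (σ√T) = (ln(229.03/252.72) + (0.0788+0.1948²/2)·2.9524) / 0.334716 = (-0.098429 + 0.288667) / 0.334716 = 0.568355
d₂ = d₁ − σ√T = 0.568355 − 0.334716 = 0.233638
e^{−rT} = e^{−0.0788·2.9524} = 0.792432
N(−d₁) = 0.284897,  N(−d₂) = 0.407633
Put price V = K·e^{−rT}·N(−d₂) − S·N(−d₁) = 81.633900 − 65.249991 = 16.383909
ρ = −K·T·e^{−rT}·N(−d₂) = -241.015926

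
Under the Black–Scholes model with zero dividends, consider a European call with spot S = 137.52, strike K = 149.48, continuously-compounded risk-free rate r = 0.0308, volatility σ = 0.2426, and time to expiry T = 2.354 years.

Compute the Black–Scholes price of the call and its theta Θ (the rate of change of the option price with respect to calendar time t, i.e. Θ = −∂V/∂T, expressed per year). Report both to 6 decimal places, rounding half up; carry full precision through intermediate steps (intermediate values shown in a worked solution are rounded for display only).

σ√T = 0.2426·√2.354 = 0.372215
d₁ = (ln(S/K) + (r+σ²/2)T) / (σ√T) = (ln(137.52/149.48) + (0.0308+0.2426²/2)·2.354) / 0.372215 = (-0.083393 + 0.141775) / 0.372215 = 0.156850
d₂ = d₁ − σ√T = 0.156850 − 0.372215 = -0.215365
e^{−rT} = e^{−0.0308·2.354} = 0.930063
N(d₁) = 0.562319,  N(d₂) = 0.414741
Call price V = S·N(d₁) − K·e^{−rT}·N(d₂) = 77.330045 − 57.659747 = 19.670298
φ(d₁) = (1/√(2π))·e^{−d₁²/2} = 0.394065
Θ = −S·φ(d₁)·σ/(2√T) − r·K·e^{−rT}·N(d₂) = −4.284412 − 1.775920 = -6.060332

price = 19.670298
Θ = -6.060332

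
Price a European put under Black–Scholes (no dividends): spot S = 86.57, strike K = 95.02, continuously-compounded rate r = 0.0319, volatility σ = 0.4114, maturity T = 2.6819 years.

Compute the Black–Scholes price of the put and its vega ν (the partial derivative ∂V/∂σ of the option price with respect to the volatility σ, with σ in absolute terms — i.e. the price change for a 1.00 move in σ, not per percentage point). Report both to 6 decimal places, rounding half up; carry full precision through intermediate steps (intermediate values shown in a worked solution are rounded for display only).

σ√T = 0.4114·√2.6819 = 0.673730
d₁ = (ln(S/K) + (r+σ²/2)T) / (σ√T) = (ln(86.57/95.02) + (0.0319+0.4114²/2)·2.6819) / 0.673730 = (-0.093134 + 0.312508) / 0.673730 = 0.325612
d₂ = d₁ − σ√T = 0.325612 − 0.673730 = -0.348118
e^{−rT} = e^{−0.0319·2.6819} = 0.918005
N(−d₁) = 0.372359,  N(−d₂) = 0.636124
Put price V = K·e^{−rT}·N(−d₂) − S·N(−d₁) = 55.488356 − 32.235122 = 23.253234
φ(d₁) = (1/√(2π))·e^{−d₁²/2} = 0.378345
ν = S·φ(d₁)·√T = 53.638443

price = 23.253234
ν = 53.638443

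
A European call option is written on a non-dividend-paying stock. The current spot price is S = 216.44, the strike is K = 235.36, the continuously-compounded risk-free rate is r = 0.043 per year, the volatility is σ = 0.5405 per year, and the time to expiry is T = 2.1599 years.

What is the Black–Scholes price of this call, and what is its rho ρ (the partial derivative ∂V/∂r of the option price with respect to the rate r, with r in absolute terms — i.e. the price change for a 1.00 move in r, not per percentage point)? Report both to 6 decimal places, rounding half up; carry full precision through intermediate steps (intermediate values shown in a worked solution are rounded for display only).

σ√T = 0.5405·√2.1599 = 0.794351
d₁ = (ln(S/K) + (r+σ²/2)T) / (σ√T) = (ln(216.44/235.36) + (0.043+0.5405²/2)·2.1599) / 0.794351 = (-0.083803 + 0.408373) / 0.794351 = 0.408597
d₂ = d₁ − σ√T = 0.408597 − 0.794351 = -0.385754
e^{−rT} = e^{−0.043·2.1599} = 0.911307
N(d₁) = 0.658582,  N(d₂) = 0.349839
Call price V = S·N(d₁) − K·e^{−rT}·N(d₂) = 142.543568 − 75.035375 = 67.508193
ρ = K·T·e^{−rT}·N(d₂) = 162.068907

price = 67.508193
ρ = 162.068907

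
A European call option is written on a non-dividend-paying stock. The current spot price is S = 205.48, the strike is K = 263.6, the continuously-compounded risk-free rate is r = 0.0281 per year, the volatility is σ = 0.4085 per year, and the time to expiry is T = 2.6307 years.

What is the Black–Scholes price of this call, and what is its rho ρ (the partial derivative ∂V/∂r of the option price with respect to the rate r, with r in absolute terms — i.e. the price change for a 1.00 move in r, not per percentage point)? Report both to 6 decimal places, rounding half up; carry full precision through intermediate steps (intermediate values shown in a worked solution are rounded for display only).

price = 40.724049
ρ = 177.564392

σ√T = 0.4085·√2.6307 = 0.662564
d₁ = (ln(S/K) + (r+σ²/2)T) / (σ√T) = (ln(205.48/263.6) + (0.0281+0.4085²/2)·2.6307) / 0.662564 = (-0.249084 + 0.293418) / 0.662564 = 0.066913
d₂ = d₁ − σ√T = 0.066913 − 0.662564 = -0.595651
e^{−rT} = e^{−0.0281·2.6307} = 0.928744
N(d₁) = 0.526674,  N(d₂) = 0.275704
Call price V = S·N(d₁) − K·e^{−rT}·N(d₂) = 108.221062 − 67.497013 = 40.724049
ρ = K·T·e^{−rT}·N(d₂) = 177.564392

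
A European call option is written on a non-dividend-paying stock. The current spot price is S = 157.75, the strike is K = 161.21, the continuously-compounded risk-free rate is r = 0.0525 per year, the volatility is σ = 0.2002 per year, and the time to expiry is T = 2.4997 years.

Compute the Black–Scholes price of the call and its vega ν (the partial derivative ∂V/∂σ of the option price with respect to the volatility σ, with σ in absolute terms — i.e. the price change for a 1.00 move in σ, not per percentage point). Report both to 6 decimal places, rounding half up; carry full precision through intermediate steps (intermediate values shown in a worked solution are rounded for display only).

price = 28.095888
ν = 87.617938

σ√T = 0.2002·√2.4997 = 0.316525
d₁ = (ln(S/K) + (r+σ²/2)T) / (σ√T) = (ln(157.75/161.21) + (0.0525+0.2002²/2)·2.4997) / 0.316525 = (-0.021696 + 0.181328) / 0.316525 = 0.504326
d₂ = d₁ − σ√T = 0.504326 − 0.316525 = 0.187801
e^{−rT} = e^{−0.0525·2.4997} = 0.877012
N(d₁) = 0.692984,  N(d₂) = 0.574484
Call price V = S·N(d₁) − K·e^{−rT}·N(d₂) = 109.318226 − 81.222338 = 28.095888
φ(d₁) = (1/√(2π))·e^{−d₁²/2} = 0.351301
ν = S·φ(d₁)·√T = 87.617938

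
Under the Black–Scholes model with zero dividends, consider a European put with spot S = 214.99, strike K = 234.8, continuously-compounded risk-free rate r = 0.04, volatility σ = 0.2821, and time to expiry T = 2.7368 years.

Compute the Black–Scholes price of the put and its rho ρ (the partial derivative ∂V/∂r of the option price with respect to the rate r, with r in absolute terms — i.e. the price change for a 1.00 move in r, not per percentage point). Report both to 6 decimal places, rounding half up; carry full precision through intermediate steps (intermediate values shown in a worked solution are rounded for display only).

σ√T = 0.2821·√2.7368 = 0.466686
d₁ = (ln(S/K) + (r+σ²/2)T) / (σ√T) = (ln(214.99/234.8) + (0.04+0.2821²/2)·2.7368) / 0.466686 = (-0.088143 + 0.218370) / 0.466686 = 0.279047
d₂ = d₁ − σ√T = 0.279047 − 0.466686 = -0.187639
e^{−rT} = e^{−0.04·2.7368} = 0.896307
N(−d₁) = 0.390104,  N(−d₂) = 0.574420
Put price V = K·e^{−rT}·N(−d₂) − S·N(−d₁) = 120.888407 − 83.868544 = 37.019863
ρ = −K·T·e^{−rT}·N(−d₂) = -330.847392

price = 37.019863
ρ = -330.847392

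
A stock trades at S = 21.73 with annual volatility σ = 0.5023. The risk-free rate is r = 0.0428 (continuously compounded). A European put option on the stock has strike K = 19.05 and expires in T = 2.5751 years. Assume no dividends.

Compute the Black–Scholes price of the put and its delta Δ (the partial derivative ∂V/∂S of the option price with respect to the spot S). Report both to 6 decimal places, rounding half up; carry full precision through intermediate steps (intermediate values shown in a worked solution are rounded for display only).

σ√T = 0.5023·√2.5751 = 0.806047
d₁ = (ln(S/K) + (r+σ²/2)T) / (σ√T) = (ln(21.73/19.05) + (0.0428+0.5023²/2)·2.5751) / 0.806047 = (0.131627 + 0.435070) / 0.806047 = 0.703057
d₂ = d₁ − σ√T = 0.703057 − 0.806047 = -0.102990
e^{−rT} = e^{−0.0428·2.5751} = 0.895642
N(−d₁) = 0.241010,  N(−d₂) = 0.541015
Put price V = K·e^{−rT}·N(−d₂) − S·N(−d₁) = 9.230781 − 5.237151 = 3.993630
Δ = −N(−d₁) = -0.241010

price = 3.993630
Δ = -0.241010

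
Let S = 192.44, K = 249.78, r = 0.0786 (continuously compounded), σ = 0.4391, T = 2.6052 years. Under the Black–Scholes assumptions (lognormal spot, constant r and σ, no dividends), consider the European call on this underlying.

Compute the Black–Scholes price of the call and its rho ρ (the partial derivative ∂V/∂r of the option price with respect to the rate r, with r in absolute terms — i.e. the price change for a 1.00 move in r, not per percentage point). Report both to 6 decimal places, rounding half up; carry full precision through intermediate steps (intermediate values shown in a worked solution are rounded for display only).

price = 49.448536
ρ = 176.226291

σ√T = 0.4391·√2.6052 = 0.708735
d₁ = (ln(S/K) + (r+σ²/2)T) / (σ√T) = (ln(192.44/249.78) + (0.0786+0.4391²/2)·2.6052) / 0.708735 = (-0.260796 + 0.455921) / 0.708735 = 0.275315
d₂ = d₁ − σ√T = 0.275315 − 0.708735 = -0.433420
e^{−rT} = e^{−0.0786·2.6052} = 0.814836
N(d₁) = 0.608463,  N(d₂) = 0.332355
Call price V = S·N(d₁) − K·e^{−rT}·N(d₂) = 117.092591 − 67.644055 = 49.448536
ρ = K·T·e^{−rT}·N(d₂) = 176.226291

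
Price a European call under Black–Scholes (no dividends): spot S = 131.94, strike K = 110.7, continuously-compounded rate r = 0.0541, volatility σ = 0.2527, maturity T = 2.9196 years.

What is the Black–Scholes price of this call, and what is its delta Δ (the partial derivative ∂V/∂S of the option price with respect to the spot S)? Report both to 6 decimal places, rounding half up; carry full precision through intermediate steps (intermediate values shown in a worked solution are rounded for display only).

σ√T = 0.2527·√2.9196 = 0.431784
d₁ = (ln(S/K) + (r+σ²/2)T) / (σ√T) = (ln(131.94/110.7) + (0.0541+0.2527²/2)·2.9196) / 0.431784 = (0.175523 + 0.251169) / 0.431784 = 0.988208
d₂ = d₁ − σ√T = 0.988208 − 0.431784 = 0.556423
e^{−rT} = e^{−0.0541·2.9196} = 0.853892
N(d₁) = 0.838475,  N(d₂) = 0.711039
Call price V = S·N(d₁) − K·e^{−rT}·N(d₂) = 110.628331 − 67.211601 = 43.416731
Δ = N(d₁) = 0.838475

price = 43.416731
Δ = 0.838475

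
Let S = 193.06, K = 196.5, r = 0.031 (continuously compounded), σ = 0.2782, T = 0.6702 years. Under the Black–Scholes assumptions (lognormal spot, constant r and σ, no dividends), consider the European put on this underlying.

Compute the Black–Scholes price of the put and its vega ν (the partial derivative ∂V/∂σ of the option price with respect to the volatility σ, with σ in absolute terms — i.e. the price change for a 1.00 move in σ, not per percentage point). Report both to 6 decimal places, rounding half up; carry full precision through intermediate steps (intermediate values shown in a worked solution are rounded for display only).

σ√T = 0.2782·√0.6702 = 0.227750
d₁ = (ln(S/K) + (r+σ²/2)T) / (σ√T) = (ln(193.06/196.5) + (0.031+0.2782²/2)·0.6702) / 0.227750 = (-0.017661 + 0.046711) / 0.227750 = 0.127552
d₂ = d₁ − σ√T = 0.127552 − 0.227750 = -0.100199
e^{−rT} = e^{−0.031·0.6702} = 0.979438
N(−d₁) = 0.449252,  N(−d₂) = 0.539907
Put price V = K·e^{−rT}·N(−d₂) − S·N(−d₁) = 103.910244 − 86.732577 = 17.177666
φ(d₁) = (1/√(2π))·e^{−d₁²/2} = 0.395710
ν = S·φ(d₁)·√T = 62.541994

price = 17.177666
ν = 62.541994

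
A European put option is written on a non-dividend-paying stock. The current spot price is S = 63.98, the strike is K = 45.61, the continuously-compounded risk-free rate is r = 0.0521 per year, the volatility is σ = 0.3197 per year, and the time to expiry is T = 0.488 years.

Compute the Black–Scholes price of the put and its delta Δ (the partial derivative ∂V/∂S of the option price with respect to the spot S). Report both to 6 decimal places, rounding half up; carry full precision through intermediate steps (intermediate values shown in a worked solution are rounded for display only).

σ√T = 0.3197·√0.488 = 0.223333
d₁ = (ln(S/K) + (r+σ²/2)T) / (σ√T) = (ln(63.98/45.61) + (0.0521+0.3197²/2)·0.488) / 0.223333 = (0.338444 + 0.050364) / 0.223333 = 1.740931
d₂ = d₁ − σ√T = 1.740931 − 0.223333 = 1.517599
e^{−rT} = e^{−0.0521·0.488} = 0.974896
N(−d₁) = 0.040848,  N(−d₂) = 0.064558
Put price V = K·e^{−rT}·N(−d₂) − S·N(−d₁) = 2.870563 − 2.613442 = 0.257120
Δ = −N(−d₁) = -0.040848

price = 0.257120
Δ = -0.040848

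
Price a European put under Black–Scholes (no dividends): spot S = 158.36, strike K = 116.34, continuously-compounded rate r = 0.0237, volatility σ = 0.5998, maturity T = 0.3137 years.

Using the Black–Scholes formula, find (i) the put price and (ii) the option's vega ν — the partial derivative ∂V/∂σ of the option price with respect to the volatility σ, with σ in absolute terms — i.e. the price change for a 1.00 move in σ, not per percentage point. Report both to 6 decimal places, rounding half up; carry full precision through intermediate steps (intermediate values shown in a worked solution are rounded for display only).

σ√T = 0.5998·√0.3137 = 0.335942
d₁ = (ln(S/K) + (r+σ²/2)T) / (σ√T) = (ln(158.36/116.34) + (0.0237+0.5998²/2)·0.3137) / 0.335942 = (0.308354 + 0.063863) / 0.335942 = 1.107982
d₂ = d₁ − σ√T = 1.107982 − 0.335942 = 0.772040
e^{−rT} = e^{−0.0237·0.3137} = 0.992593
N(−d₁) = 0.133935,  N(−d₂) = 0.220045
Put price V = K·e^{−rT}·N(−d₂) − S·N(−d₁) = 25.410456 − 21.209930 = 4.200526
φ(d₁) = (1/√(2π))·e^{−d₁²/2} = 0.215941
ν = S·φ(d₁)·√T = 19.153046

price = 4.200526
ν = 19.153046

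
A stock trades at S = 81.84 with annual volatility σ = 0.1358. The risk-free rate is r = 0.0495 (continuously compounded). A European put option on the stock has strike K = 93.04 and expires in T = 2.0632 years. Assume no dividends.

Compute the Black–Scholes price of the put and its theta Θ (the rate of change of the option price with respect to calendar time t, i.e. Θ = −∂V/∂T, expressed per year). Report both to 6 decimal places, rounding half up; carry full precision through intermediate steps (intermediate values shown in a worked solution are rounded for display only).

price = 7.583831
Θ = 0.917479

σ√T = 0.1358·√2.0632 = 0.195061
d₁ = (ln(S/K) + (r+σ²/2)T) / (σ√T) = (ln(81.84/93.04) + (0.0495+0.1358²/2)·2.0632) / 0.195061 = (-0.128263 + 0.121153) / 0.195061 = -0.036453
d₂ = d₁ − σ√T = -0.036453 − 0.195061 = -0.231514
e^{−rT} = e^{−0.0495·2.0632} = 0.902914
N(−d₁) = 0.514539,  N(−d₂) = 0.591542
Put price V = K·e^{−rT}·N(−d₂) − S·N(−d₁) = 49.693743 − 42.109912 = 7.583831
φ(d₁) = (1/√(2π))·e^{−d₁²/2} = 0.398677
Θ = −S·φ(d₁)·σ/(2√T) + r·K·e^{−rT}·N(−d₂) = −1.542362 + 2.459840 = 0.917479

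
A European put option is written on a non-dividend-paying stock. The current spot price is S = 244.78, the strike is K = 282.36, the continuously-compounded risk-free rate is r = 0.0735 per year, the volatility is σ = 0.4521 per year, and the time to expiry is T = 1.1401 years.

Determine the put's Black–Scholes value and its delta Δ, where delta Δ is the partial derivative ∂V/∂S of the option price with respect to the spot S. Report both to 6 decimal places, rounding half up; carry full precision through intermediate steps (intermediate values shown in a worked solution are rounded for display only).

σ√T = 0.4521·√1.1401 = 0.482732
d₁ = (ln(S/K) + (r+σ²/2)T) / (σ√T) = (ln(244.78/282.36) + (0.0735+0.4521²/2)·1.1401) / 0.482732 = (-0.142823 + 0.200312) / 0.482732 = 0.119092
d₂ = d₁ − σ√T = 0.119092 − 0.482732 = -0.363640
e^{−rT} = e^{−0.0735·1.1401} = 0.919618
N(−d₁) = 0.452601,  N(−d₂) = 0.641937
Put price V = K·e^{−rT}·N(−d₂) − S·N(−d₁) = 166.687334 − 110.787755 = 55.899579
Δ = −N(−d₁) = -0.452601

price = 55.899579
Δ = -0.452601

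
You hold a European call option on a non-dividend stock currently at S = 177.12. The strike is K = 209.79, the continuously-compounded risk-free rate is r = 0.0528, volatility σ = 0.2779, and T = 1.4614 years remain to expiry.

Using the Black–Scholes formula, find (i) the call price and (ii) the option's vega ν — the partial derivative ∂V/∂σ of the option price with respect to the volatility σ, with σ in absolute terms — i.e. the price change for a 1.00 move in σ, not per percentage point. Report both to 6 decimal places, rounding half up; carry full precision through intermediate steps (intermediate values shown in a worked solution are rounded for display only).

price = 17.137458
ν = 84.939929

σ√T = 0.2779·√1.4614 = 0.335949
d₁ = (ln(S/K) + (r+σ²/2)T) / (σ√T) = (ln(177.12/209.79) + (0.0528+0.2779²/2)·1.4614) / 0.335949 = (-0.169280 + 0.133593) / 0.335949 = -0.106227
d₂ = d₁ − σ√T = -0.106227 − 0.335949 = -0.442176
e^{−rT} = e^{−0.0528·1.4614} = 0.925740
N(d₁) = 0.457701,  N(d₂) = 0.329181
Call price V = S·N(d₁) − K·e^{−rT}·N(d₂) = 81.068021 − 63.930563 = 17.137458
φ(d₁) = (1/√(2π))·e^{−d₁²/2} = 0.396698
ν = S·φ(d₁)·√T = 84.939929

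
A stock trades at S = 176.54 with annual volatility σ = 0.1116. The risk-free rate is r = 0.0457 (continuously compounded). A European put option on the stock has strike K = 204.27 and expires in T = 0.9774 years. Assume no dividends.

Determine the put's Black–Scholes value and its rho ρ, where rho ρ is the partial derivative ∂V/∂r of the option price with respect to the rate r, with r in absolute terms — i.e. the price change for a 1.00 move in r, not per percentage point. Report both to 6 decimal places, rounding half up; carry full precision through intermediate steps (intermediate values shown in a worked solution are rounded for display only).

price = 20.797372
ρ = -159.358771

σ√T = 0.1116·√0.9774 = 0.110332
d₁ = (ln(S/K) + (r+σ²/2)T) / (σ√T) = (ln(176.54/204.27) + (0.0457+0.1116²/2)·0.9774) / 0.110332 = (-0.145895 + 0.050754) / 0.110332 = -0.862322
d₂ = d₁ − σ√T = -0.862322 − 0.110332 = -0.972654
e^{−rT} = e^{−0.0457·0.9774} = 0.956316
N(−d₁) = 0.805745,  N(−d₂) = 0.834637
Put price V = K·e^{−rT}·N(−d₂) − S·N(−d₁) = 163.043555 − 142.246183 = 20.797372
ρ = −K·T·e^{−rT}·N(−d₂) = -159.358771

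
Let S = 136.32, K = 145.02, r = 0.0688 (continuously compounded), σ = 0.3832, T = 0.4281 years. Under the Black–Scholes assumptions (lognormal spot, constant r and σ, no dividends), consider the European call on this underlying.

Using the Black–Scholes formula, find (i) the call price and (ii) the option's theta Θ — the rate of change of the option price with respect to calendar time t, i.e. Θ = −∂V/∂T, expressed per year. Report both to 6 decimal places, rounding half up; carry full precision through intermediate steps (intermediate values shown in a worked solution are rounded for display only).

σ√T = 0.3832·√0.4281 = 0.250725
d₁ = (ln(S/K) + (r+σ²/2)T) / (σ√T) = (ln(136.32/145.02) + (0.0688+0.3832²/2)·0.4281) / 0.250725 = (-0.061867 + 0.060885) / 0.250725 = -0.003916
d₂ = d₁ − σ√T = -0.003916 − 0.250725 = -0.254641
e^{−rT} = e^{−0.0688·0.4281} = 0.970976
N(d₁) = 0.498438,  N(d₂) = 0.399500
Call price V = S·N(d₁) − K·e^{−rT}·N(d₂) = 67.947055 − 56.254019 = 11.693037
φ(d₁) = (1/√(2π))·e^{−d₁²/2} = 0.398939
Θ = −S·φ(d₁)·σ/(2√T) − r·K·e^{−rT}·N(d₂) = −15.925358 − 3.870276 = -19.795635

price = 11.693037
Θ = -19.795635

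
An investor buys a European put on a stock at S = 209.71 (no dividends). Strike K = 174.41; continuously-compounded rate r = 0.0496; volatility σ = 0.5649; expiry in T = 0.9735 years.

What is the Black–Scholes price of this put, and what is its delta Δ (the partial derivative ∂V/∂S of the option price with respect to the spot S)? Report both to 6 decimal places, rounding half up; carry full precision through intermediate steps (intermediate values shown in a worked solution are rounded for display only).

price = 22.927695
Δ = -0.243212

σ√T = 0.5649·√0.9735 = 0.557365
d₁ = (ln(S/K) + (r+σ²/2)T) / (σ√T) = (ln(209.71/174.41) + (0.0496+0.5649²/2)·0.9735) / 0.557365 = (0.184317 + 0.203613) / 0.557365 = 0.696008
d₂ = d₁ − σ√T = 0.696008 − 0.557365 = 0.138643
e^{−rT} = e^{−0.0496·0.9735} = 0.952862
N(−d₁) = 0.243212,  N(−d₂) = 0.444866
Put price V = K·e^{−rT}·N(−d₂) − S·N(−d₁) = 73.931692 − 51.003996 = 22.927695
Δ = −N(−d₁) = -0.243212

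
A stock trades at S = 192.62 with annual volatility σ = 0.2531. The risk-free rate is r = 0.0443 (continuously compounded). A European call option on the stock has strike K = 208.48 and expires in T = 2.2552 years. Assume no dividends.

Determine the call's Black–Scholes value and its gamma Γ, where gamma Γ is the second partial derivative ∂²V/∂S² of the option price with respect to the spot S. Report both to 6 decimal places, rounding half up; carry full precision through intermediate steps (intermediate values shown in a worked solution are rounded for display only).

σ√T = 0.2531·√2.2552 = 0.380088
d₁ = (ln(S/K) + (r+σ²/2)T) / (σ√T) = (ln(192.62/208.48) + (0.0443+0.2531²/2)·2.2552) / 0.380088 = (-0.079124 + 0.172139) / 0.380088 = 0.244720
d₂ = d₁ − σ√T = 0.244720 − 0.380088 = -0.135369
e^{−rT} = e^{−0.0443·2.2552} = 0.904923
N(d₁) = 0.596663,  N(d₂) = 0.446160
Call price V = S·N(d₁) − K·e^{−rT}·N(d₂) = 114.929291 − 84.171857 = 30.757434
φ(d₁) = (1/√(2π))·e^{−d₁²/2} = 0.387173
Γ = φ(d₁) / (S·σ·√T) = 0.005288

price = 30.757434
Γ = 0.005288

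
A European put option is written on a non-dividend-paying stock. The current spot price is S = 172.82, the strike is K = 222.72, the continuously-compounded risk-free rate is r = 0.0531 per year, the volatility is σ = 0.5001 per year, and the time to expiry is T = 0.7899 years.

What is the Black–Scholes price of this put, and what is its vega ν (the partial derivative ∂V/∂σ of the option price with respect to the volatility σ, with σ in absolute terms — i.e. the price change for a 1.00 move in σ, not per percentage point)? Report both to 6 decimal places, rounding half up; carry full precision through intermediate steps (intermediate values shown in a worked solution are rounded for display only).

σ√T = 0.5001·√0.7899 = 0.444470
d₁ = (ln(S/K) + (r+σ²/2)T) / (σ√T) = (ln(172.82/222.72) + (0.0531+0.5001²/2)·0.7899) / 0.444470 = (-0.253665 + 0.140721) / 0.444470 = -0.254109
d₂ = d₁ − σ√T = -0.254109 − 0.444470 = -0.698580
e^{−rT} = e^{−0.0531·0.7899} = 0.958924
N(−d₁) = 0.600294,  N(−d₂) = 0.757593
Put price V = K·e^{−rT}·N(−d₂) − S·N(−d₁) = 161.800205 − 103.742888 = 58.057317
φ(d₁) = (1/√(2π))·e^{−d₁²/2} = 0.386268
ν = S·φ(d₁)·√T = 59.329213

price = 58.057317
ν = 59.329213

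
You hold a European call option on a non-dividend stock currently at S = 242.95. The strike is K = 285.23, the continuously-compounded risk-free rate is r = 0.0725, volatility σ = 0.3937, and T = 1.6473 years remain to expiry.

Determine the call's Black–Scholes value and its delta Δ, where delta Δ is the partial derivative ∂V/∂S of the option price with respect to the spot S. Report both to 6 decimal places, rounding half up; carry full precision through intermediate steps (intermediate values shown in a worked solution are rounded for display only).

σ√T = 0.3937·√1.6473 = 0.505303
d₁ = (ln(S/K) + (r+σ²/2)T) / (σ√T) = (ln(242.95/285.23) + (0.0725+0.3937²/2)·1.6473) / 0.505303 = (-0.160440 + 0.247095) / 0.505303 = 0.171490
d₂ = d₁ − σ√T = 0.171490 − 0.505303 = -0.333813
e^{−rT} = e^{−0.0725·1.6473} = 0.887427
N(d₁) = 0.568081,  N(d₂) = 0.369260
Call price V = S·N(d₁) − K·e^{−rT}·N(d₂) = 138.015246 − 93.467491 = 44.547756
Δ = N(d₁) = 0.568081

price = 44.547756
Δ = 0.568081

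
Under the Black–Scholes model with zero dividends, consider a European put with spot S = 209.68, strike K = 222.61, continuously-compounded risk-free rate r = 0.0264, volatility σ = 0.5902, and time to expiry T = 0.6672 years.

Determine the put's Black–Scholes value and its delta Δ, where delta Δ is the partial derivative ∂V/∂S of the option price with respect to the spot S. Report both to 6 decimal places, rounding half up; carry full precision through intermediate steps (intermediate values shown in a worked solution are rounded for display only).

price = 45.475991
Δ = -0.439019

σ√T = 0.5902·√0.6672 = 0.482089
d₁ = (ln(S/K) + (r+σ²/2)T) / (σ√T) = (ln(209.68/222.61) + (0.0264+0.5902²/2)·0.6672) / 0.482089 = (-0.059839 + 0.133819) / 0.482089 = 0.153458
d₂ = d₁ − σ√T = 0.153458 − 0.482089 = -0.328631
e^{−rT} = e^{−0.0264·0.6672} = 0.982540
N(−d₁) = 0.439019,  N(−d₂) = 0.628783
Put price V = K·e^{−rT}·N(−d₂) − S·N(−d₁) = 137.529441 − 92.053451 = 45.475991
Δ = −N(−d₁) = -0.439019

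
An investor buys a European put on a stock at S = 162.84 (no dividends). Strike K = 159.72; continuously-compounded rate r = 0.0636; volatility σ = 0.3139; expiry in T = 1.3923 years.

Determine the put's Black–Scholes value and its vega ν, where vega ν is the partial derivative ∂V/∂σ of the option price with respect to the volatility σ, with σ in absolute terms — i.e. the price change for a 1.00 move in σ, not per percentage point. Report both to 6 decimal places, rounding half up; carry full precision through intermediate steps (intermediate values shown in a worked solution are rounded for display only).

price = 15.318349
ν = 68.428010

σ√T = 0.3139·√1.3923 = 0.370389
d₁ = (ln(S/K) + (r+σ²/2)T) / (σ√T) = (ln(162.84/159.72) + (0.0636+0.3139²/2)·1.3923) / 0.370389 = (0.019346 + 0.157144) / 0.370389 = 0.476499
d₂ = d₁ − σ√T = 0.476499 − 0.370389 = 0.106111
e^{−rT} = e^{−0.0636·1.3923} = 0.915257
N(−d₁) = 0.316859,  N(−d₂) = 0.457747
Put price V = K·e^{−rT}·N(−d₂) − S·N(−d₁) = 66.915717 − 51.597368 = 15.318349
φ(d₁) = (1/√(2π))·e^{−d₁²/2} = 0.356128
ν = S·φ(d₁)·√T = 68.428010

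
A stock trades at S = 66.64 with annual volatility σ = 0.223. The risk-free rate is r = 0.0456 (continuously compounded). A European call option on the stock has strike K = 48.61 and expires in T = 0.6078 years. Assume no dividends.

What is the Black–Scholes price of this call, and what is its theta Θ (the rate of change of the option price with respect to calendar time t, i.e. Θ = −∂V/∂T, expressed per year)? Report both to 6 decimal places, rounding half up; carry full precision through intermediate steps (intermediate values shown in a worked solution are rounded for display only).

σ√T = 0.223·√0.6078 = 0.173854
d₁ = (ln(S/K) + (r+σ²/2)T) / (σ√T) = (ln(66.64/48.61) + (0.0456+0.223²/2)·0.6078) / 0.173854 = (0.315476 + 0.042828) / 0.173854 = 2.060945
d₂ = d₁ − σ√T = 2.060945 − 0.173854 = 1.887091
e^{−rT} = e^{−0.0456·0.6078} = 0.972665
N(d₁) = 0.980346,  N(d₂) = 0.970426
Call price V = S·N(d₁) − K·e^{−rT}·N(d₂) = 65.330249 − 45.882943 = 19.447306
φ(d₁) = (1/√(2π))·e^{−d₁²/2} = 0.047707
Θ = −S·φ(d₁)·σ/(2√T) − r·K·e^{−rT}·N(d₂) = −0.454682 − 2.092262 = -2.546944

price = 19.447306
Θ = -2.546944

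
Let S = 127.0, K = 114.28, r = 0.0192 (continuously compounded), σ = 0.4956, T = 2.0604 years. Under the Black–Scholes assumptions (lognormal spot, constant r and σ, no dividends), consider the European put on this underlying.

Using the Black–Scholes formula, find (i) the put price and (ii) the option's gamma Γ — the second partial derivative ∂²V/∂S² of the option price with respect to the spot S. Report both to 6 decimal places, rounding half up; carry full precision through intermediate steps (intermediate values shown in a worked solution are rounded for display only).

σ√T = 0.4956·√2.0604 = 0.711389
d₁ = (ln(S/K) + (r+σ²/2)T) / (σ√T) = (ln(127.0/114.28) + (0.0192+0.4956²/2)·2.0604) / 0.711389 = (0.105536 + 0.292597) / 0.711389 = 0.559655
d₂ = d₁ − σ√T = 0.559655 − 0.711389 = -0.151734
e^{−rT} = e^{−0.0192·2.0604} = 0.961213
N(−d₁) = 0.287857,  N(−d₂) = 0.560302
Put price V = K·e^{−rT}·N(−d₂) − S·N(−d₁) = 61.547663 − 36.557894 = 24.989769
φ(d₁) = (1/√(2π))·e^{−d₁²/2} = 0.341112
Γ = φ(d₁) / (S·σ·√T) = 0.003776

price = 24.989769
Γ = 0.003776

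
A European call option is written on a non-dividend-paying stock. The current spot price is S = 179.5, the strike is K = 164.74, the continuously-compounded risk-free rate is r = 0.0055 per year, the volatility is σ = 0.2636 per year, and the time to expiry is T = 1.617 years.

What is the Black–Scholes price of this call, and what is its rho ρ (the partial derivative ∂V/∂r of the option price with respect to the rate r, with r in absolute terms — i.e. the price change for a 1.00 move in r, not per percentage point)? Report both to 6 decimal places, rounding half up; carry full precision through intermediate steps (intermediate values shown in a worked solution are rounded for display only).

price = 31.816707
ρ = 144.091302

σ√T = 0.2636·√1.617 = 0.335197
d₁ = (ln(S/K) + (r+σ²/2)T) / (σ√T) = (ln(179.5/164.74) + (0.0055+0.2636²/2)·1.617) / 0.335197 = (0.085807 + 0.065072) / 0.335197 = 0.450120
d₂ = d₁ − σ√T = 0.450120 − 0.335197 = 0.114922
e^{−rT} = e^{−0.0055·1.617} = 0.991146
N(d₁) = 0.673688,  N(d₂) = 0.545747
Call price V = S·N(d₁) − K·e^{−rT}·N(d₂) = 120.926974 − 89.110267 = 31.816707
ρ = K·T·e^{−rT}·N(d₂) = 144.091302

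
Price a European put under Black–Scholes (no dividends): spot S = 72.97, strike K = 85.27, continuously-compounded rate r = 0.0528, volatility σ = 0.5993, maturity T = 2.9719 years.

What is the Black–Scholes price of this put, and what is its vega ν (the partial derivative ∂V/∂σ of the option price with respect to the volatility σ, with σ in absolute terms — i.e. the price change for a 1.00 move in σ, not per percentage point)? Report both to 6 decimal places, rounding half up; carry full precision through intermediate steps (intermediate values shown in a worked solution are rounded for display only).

price = 28.731925
ν = 43.891266

σ√T = 0.5993·√2.9719 = 1.033145
d₁ = (ln(S/K) + (r+σ²/2)T) / (σ√T) = (ln(72.97/85.27) + (0.0528+0.5993²/2)·2.9719) / 1.033145 = (-0.155774 + 0.690611) / 1.033145 = 0.517678
d₂ = d₁ − σ√T = 0.517678 − 1.033145 = -0.515467
e^{−rT} = e^{−0.0528·2.9719} = 0.854776
N(−d₁) = 0.302341,  N(−d₂) = 0.696887
Put price V = K·e^{−rT}·N(−d₂) − S·N(−d₁) = 50.793783 − 22.061857 = 28.731925
φ(d₁) = (1/√(2π))·e^{−d₁²/2} = 0.348913
ν = S·φ(d₁)·√T = 43.891266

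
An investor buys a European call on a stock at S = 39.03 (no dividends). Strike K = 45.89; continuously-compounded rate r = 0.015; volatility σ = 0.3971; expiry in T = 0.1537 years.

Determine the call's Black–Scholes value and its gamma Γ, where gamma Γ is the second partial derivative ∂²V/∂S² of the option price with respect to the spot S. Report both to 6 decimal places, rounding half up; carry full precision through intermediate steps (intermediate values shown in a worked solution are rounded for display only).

price = 0.521438
Γ = 0.041915

σ√T = 0.3971·√0.1537 = 0.155681
d₁ = (ln(S/K) + (r+σ²/2)T) / (σ√T) = (ln(39.03/45.89) + (0.015+0.3971²/2)·0.1537) / 0.155681 = (-0.161917 + 0.014424) / 0.155681 = -0.947401
d₂ = d₁ − σ√T = -0.947401 − 0.155681 = -1.103083
e^{−rT} = e^{−0.015·0.1537} = 0.997697
N(d₁) = 0.171717,  N(d₂) = 0.134996
Call price V = S·N(d₁) − K·e^{−rT}·N(d₂) = 6.702121 − 6.180683 = 0.521438
φ(d₁) = (1/√(2π))·e^{−d₁²/2} = 0.254686
Γ = φ(d₁) / (S·σ·√T) = 0.041915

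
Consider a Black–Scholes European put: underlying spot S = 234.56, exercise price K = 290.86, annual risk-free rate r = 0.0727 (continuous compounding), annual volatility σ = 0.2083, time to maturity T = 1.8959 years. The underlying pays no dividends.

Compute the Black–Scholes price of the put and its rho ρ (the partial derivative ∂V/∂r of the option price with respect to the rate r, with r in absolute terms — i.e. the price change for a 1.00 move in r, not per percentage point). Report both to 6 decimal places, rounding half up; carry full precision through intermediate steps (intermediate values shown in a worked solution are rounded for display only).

price = 38.243763
ρ = -317.170587

σ√T = 0.2083·√1.8959 = 0.286812
d₁ = (ln(S/K) + (r+σ²/2)T) / (σ√T) = (ln(234.56/290.86) + (0.0727+0.2083²/2)·1.8959) / 0.286812 = (-0.215131 + 0.178962) / 0.286812 = -0.126104
d₂ = d₁ − σ√T = -0.126104 − 0.286812 = -0.412916
e^{−rT} = e^{−0.0727·1.8959} = 0.871245
N(−d₁) = 0.550175,  N(−d₂) = 0.660166
Put price V = K·e^{−rT}·N(−d₂) − S·N(−d₁) = 167.292888 − 129.049125 = 38.243763
ρ = −K·T·e^{−rT}·N(−d₂) = -317.170587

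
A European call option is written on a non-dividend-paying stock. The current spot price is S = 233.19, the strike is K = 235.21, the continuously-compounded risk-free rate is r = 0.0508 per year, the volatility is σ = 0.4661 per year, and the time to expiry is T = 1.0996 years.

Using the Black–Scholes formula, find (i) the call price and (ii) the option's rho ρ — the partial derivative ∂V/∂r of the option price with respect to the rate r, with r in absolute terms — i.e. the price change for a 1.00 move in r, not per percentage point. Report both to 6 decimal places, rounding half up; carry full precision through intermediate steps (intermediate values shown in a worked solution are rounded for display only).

σ√T = 0.4661·√1.0996 = 0.488761
d₁ = (ln(S/K) + (r+σ²/2)T) / (σ√T) = (ln(233.19/235.21) + (0.0508+0.4661²/2)·1.0996) / 0.488761 = (-0.008625 + 0.175303) / 0.488761 = 0.341022
d₂ = d₁ − σ√T = 0.341022 − 0.488761 = -0.147739
e^{−rT} = e^{−0.0508·1.0996} = 0.945672
N(d₁) = 0.633456,  N(d₂) = 0.441274
Call price V = S·N(d₁) − K·e^{−rT}·N(d₂) = 147.715703 − 98.153299 = 49.562403
ρ = K·T·e^{−rT}·N(d₂) = 107.929368

price = 49.562403
ρ = 107.929368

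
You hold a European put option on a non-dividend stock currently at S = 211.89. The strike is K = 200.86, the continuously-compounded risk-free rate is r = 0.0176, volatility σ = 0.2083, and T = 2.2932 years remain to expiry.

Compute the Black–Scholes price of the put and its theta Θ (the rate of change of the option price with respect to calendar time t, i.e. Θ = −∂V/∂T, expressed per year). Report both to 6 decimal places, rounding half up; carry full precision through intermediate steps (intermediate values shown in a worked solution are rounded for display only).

σ√T = 0.2083·√2.2932 = 0.315435
d₁ = (ln(S/K) + (r+σ²/2)T) / (σ√T) = (ln(211.89/200.86) + (0.0176+0.2083²/2)·2.2932) / 0.315435 = (0.053459 + 0.090110) / 0.315435 = 0.455146
d₂ = d₁ − σ√T = 0.455146 − 0.315435 = 0.139711
e^{−rT} = e^{−0.0176·2.2932} = 0.960443
N(−d₁) = 0.324502,  N(−d₂) = 0.444444
Put price V = K·e^{−rT}·N(−d₂) − S·N(−d₁) = 85.739796 − 68.758739 = 16.981057
φ(d₁) = (1/√(2π))·e^{−d₁²/2} = 0.359688
Θ = −S·φ(d₁)·σ/(2√T) + r·K·e^{−rT}·N(−d₂) = −5.241735 + 1.509020 = -3.732714

price = 16.981057
Θ = -3.732714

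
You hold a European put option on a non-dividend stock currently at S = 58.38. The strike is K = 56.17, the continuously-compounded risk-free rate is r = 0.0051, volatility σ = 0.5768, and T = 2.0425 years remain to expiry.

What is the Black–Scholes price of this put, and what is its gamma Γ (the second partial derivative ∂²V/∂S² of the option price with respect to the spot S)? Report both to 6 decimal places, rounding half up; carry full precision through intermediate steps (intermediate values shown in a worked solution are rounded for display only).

σ√T = 0.5768·√2.0425 = 0.824340
d₁ = (ln(S/K) + (r+σ²/2)T) / (σ√T) = (ln(58.38/56.17) + (0.0051+0.5768²/2)·2.0425) / 0.824340 = (0.038591 + 0.350185) / 0.824340 = 0.471620
d₂ = d₁ − σ√T = 0.471620 − 0.824340 = -0.352720
e^{−rT} = e^{−0.0051·2.0425} = 0.989637
N(−d₁) = 0.318599,  N(−d₂) = 0.637851
Put price V = K·e^{−rT}·N(−d₂) − S·N(−d₁) = 35.456796 − 18.599805 = 16.856991
φ(d₁) = (1/√(2π))·e^{−d₁²/2} = 0.356953
Γ = φ(d₁) / (S·σ·√T) = 0.007417

price = 16.856991
Γ = 0.007417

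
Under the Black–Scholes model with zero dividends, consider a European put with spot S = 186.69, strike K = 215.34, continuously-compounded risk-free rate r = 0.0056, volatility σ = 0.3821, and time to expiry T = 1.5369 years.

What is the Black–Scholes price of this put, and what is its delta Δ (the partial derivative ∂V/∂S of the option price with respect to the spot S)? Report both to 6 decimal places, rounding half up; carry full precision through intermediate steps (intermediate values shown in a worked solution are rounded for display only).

σ√T = 0.3821·√1.5369 = 0.473696
d₁ = (ln(S/K) + (r+σ²/2)T) / (σ√T) = (ln(186.69/215.34) + (0.0056+0.3821²/2)·1.5369) / 0.473696 = (-0.142769 + 0.120801) / 0.473696 = -0.046376
d₂ = d₁ − σ√T = -0.046376 − 0.473696 = -0.520072
e^{−rT} = e^{−0.0056·1.5369} = 0.991430
N(−d₁) = 0.518495,  N(−d₂) = 0.698493
Put price V = K·e^{−rT}·N(−d₂) − S·N(−d₁) = 149.124542 − 96.797763 = 52.326779
Δ = −N(−d₁) = -0.518495

price = 52.326779
Δ = -0.518495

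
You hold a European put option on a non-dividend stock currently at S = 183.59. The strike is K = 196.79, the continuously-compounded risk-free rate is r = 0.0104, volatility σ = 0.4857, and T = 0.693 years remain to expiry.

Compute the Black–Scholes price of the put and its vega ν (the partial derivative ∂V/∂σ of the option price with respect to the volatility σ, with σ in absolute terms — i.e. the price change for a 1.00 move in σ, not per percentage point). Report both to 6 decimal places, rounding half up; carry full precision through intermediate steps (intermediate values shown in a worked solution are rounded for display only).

σ√T = 0.4857·√0.693 = 0.404329
d₁ = (ln(S/K) + (r+σ²/2)T) / (σ√T) = (ln(183.59/196.79) + (0.0104+0.4857²/2)·0.693) / 0.404329 = (-0.069432 + 0.088948) / 0.404329 = 0.048268
d₂ = d₁ − σ√T = 0.048268 − 0.404329 = -0.356061
e^{−rT} = e^{−0.0104·0.693} = 0.992819
N(−d₁) = 0.480752,  N(−d₂) = 0.639103
Put price V = K·e^{−rT}·N(−d₂) − S·N(−d₁) = 124.865833 − 88.261172 = 36.604661
φ(d₁) = (1/√(2π))·e^{−d₁²/2} = 0.398478
ν = S·φ(d₁)·√T = 60.900352

price = 36.604661
ν = 60.900352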